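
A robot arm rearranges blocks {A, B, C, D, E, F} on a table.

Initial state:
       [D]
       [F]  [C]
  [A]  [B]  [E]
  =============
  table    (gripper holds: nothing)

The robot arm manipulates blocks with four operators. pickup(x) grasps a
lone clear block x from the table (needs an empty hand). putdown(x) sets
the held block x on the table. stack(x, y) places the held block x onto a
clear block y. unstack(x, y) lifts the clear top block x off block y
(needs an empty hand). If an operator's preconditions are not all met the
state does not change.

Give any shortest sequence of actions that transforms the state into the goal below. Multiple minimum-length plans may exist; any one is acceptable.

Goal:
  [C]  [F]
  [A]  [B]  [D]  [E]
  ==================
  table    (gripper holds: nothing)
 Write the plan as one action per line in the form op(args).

step 1 (unstack(D, F)): towers=[A; B/F; E/C] holding=D
step 2 (putdown(D)): towers=[A; B/F; D; E/C] holding=-
step 3 (unstack(C, E)): towers=[A; B/F; D; E] holding=C
step 4 (stack(C, A)): towers=[A/C; B/F; D; E] holding=-
goal check: towers=[A/C; B/F; D; E] holding=- — reached (length 4, optimal by BFS)

unstack(D, F)
putdown(D)
unstack(C, E)
stack(C, A)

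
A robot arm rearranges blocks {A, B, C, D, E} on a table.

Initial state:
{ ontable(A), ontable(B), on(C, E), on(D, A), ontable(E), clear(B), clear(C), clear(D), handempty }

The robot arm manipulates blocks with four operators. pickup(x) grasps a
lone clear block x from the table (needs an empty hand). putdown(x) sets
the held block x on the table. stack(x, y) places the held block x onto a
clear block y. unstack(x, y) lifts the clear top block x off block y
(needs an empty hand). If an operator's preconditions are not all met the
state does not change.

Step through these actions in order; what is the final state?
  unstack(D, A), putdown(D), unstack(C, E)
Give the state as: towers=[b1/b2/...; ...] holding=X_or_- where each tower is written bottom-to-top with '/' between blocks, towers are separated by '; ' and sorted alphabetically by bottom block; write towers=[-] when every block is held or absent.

towers=[A; B; D; E] holding=C

step 1 (unstack(D, A)): towers=[A; B; E/C] holding=D
step 2 (putdown(D)): towers=[A; B; D; E/C] holding=-
step 3 (unstack(C, E)): towers=[A; B; D; E] holding=C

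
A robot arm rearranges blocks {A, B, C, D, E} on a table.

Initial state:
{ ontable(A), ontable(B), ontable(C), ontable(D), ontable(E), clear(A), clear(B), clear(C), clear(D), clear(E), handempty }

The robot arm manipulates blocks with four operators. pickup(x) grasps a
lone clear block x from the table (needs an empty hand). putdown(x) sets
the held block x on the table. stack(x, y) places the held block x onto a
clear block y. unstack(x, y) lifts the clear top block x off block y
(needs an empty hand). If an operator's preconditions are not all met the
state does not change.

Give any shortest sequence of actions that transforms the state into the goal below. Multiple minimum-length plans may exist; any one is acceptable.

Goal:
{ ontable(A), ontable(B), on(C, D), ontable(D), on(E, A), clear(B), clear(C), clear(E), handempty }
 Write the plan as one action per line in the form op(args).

pickup(E)
stack(E, A)
pickup(C)
stack(C, D)

step 1 (pickup(E)): towers=[A; B; C; D] holding=E
step 2 (stack(E, A)): towers=[A/E; B; C; D] holding=-
step 3 (pickup(C)): towers=[A/E; B; D] holding=C
step 4 (stack(C, D)): towers=[A/E; B; D/C] holding=-
goal check: towers=[A/E; B; D/C] holding=- — reached (length 4, optimal by BFS)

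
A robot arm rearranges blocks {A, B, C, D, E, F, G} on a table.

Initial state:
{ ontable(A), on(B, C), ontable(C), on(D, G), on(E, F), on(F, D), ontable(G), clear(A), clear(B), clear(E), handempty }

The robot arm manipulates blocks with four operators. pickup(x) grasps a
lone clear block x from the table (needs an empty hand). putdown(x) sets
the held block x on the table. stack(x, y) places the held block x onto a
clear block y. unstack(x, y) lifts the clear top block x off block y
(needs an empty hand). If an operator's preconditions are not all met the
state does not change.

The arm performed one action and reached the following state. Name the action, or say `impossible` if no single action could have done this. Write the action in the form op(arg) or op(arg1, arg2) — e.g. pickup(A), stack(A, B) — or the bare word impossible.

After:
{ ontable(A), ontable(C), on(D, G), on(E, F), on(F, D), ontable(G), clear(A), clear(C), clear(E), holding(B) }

unstack(B, C)

target: towers=[A; C; G/D/F/E] holding=B
     unstack(B, C) → towers=[A; C; G/D/F/E] holding=B  ← match
         pickup(A) → towers=[C/B; G/D/F/E] holding=A
     unstack(E, F) → towers=[A; C/B; G/D/F] holding=E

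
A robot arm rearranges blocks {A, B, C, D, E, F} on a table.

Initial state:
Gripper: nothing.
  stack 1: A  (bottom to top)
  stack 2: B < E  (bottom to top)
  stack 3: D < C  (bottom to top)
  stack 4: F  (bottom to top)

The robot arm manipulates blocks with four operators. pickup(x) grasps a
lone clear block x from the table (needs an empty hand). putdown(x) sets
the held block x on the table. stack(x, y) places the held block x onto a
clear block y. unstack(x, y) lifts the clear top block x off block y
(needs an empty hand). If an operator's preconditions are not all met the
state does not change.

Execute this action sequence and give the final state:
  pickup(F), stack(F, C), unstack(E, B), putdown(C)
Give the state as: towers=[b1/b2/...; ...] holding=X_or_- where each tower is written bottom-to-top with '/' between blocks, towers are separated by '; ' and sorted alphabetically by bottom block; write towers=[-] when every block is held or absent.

towers=[A; B; D/C/F] holding=E

step 1 (pickup(F)): towers=[A; B/E; D/C] holding=F
step 2 (stack(F, C)): towers=[A; B/E; D/C/F] holding=-
step 3 (unstack(E, B)): towers=[A; B; D/C/F] holding=E
step 4 (putdown(C)) [no-op]: towers=[A; B; D/C/F] holding=E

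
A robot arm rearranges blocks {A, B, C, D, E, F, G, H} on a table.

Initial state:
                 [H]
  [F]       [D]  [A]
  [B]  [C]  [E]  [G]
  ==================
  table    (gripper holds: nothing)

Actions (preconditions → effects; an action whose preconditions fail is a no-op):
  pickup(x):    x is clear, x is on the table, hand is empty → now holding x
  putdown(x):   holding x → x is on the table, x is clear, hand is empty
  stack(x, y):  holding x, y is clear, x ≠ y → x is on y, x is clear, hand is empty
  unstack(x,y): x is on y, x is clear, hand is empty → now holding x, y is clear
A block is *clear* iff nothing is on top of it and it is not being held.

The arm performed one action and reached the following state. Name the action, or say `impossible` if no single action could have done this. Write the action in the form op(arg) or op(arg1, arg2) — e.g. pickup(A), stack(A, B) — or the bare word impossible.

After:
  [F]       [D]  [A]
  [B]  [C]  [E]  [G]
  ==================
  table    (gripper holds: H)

unstack(H, A)

target: towers=[B/F; C; E/D; G/A] holding=H
     unstack(H, A) → towers=[B/F; C; E/D; G/A] holding=H  ← match
     unstack(F, B) → towers=[B; C; E/D; G/A/H] holding=F
     unstack(D, E) → towers=[B/F; C; E; G/A/H] holding=D
         pickup(C) → towers=[B/F; E/D; G/A/H] holding=C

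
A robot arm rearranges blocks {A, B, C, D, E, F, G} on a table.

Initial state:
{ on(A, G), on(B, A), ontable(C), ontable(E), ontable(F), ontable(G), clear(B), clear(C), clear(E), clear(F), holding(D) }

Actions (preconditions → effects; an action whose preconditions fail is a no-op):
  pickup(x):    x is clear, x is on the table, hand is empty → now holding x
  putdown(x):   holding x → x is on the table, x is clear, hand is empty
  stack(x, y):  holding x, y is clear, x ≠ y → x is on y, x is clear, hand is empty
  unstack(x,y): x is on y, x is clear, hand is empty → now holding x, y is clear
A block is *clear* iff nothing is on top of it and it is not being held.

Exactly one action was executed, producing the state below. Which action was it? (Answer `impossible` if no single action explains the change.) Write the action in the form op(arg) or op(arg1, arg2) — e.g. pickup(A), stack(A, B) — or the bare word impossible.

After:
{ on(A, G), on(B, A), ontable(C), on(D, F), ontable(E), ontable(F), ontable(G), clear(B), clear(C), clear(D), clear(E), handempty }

stack(D, F)

target: towers=[C; E; F/D; G/A/B] holding=-
        putdown(D) → towers=[C; D; E; F; G/A/B] holding=-
       stack(D, B) → towers=[C; E; F; G/A/B/D] holding=-
       stack(D, F) → towers=[C; E; F/D; G/A/B] holding=-  ← match
       stack(D, E) → towers=[C; E/D; F; G/A/B] holding=-
       stack(D, C) → towers=[C/D; E; F; G/A/B] holding=-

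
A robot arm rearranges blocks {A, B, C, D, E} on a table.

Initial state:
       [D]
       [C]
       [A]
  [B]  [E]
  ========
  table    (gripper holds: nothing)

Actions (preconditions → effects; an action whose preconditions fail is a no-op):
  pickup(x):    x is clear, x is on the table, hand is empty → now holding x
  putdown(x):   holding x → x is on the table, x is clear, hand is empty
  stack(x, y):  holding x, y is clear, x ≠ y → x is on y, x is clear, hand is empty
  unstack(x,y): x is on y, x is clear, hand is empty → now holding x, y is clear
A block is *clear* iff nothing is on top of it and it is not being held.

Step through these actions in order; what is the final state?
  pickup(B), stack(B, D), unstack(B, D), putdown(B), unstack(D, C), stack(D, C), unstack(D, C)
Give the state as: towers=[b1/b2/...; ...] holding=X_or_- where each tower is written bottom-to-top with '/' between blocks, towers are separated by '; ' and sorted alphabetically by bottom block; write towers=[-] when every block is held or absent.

towers=[B; E/A/C] holding=D

step 1 (pickup(B)): towers=[E/A/C/D] holding=B
step 2 (stack(B, D)): towers=[E/A/C/D/B] holding=-
step 3 (unstack(B, D)): towers=[E/A/C/D] holding=B
step 4 (putdown(B)): towers=[B; E/A/C/D] holding=-
step 5 (unstack(D, C)): towers=[B; E/A/C] holding=D
step 6 (stack(D, C)): towers=[B; E/A/C/D] holding=-
step 7 (unstack(D, C)): towers=[B; E/A/C] holding=D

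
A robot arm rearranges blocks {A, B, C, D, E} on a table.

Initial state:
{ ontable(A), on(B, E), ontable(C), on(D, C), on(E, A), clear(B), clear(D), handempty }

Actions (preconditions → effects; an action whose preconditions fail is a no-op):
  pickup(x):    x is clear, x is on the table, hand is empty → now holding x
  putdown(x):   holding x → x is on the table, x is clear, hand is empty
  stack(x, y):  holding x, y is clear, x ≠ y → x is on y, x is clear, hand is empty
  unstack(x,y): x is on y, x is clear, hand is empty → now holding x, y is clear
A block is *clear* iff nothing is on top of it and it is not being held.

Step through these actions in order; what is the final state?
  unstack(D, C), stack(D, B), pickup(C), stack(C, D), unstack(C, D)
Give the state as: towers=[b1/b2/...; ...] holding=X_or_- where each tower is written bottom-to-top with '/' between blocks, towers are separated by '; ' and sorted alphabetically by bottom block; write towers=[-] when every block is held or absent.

step 1 (unstack(D, C)): towers=[A/E/B; C] holding=D
step 2 (stack(D, B)): towers=[A/E/B/D; C] holding=-
step 3 (pickup(C)): towers=[A/E/B/D] holding=C
step 4 (stack(C, D)): towers=[A/E/B/D/C] holding=-
step 5 (unstack(C, D)): towers=[A/E/B/D] holding=C

towers=[A/E/B/D] holding=C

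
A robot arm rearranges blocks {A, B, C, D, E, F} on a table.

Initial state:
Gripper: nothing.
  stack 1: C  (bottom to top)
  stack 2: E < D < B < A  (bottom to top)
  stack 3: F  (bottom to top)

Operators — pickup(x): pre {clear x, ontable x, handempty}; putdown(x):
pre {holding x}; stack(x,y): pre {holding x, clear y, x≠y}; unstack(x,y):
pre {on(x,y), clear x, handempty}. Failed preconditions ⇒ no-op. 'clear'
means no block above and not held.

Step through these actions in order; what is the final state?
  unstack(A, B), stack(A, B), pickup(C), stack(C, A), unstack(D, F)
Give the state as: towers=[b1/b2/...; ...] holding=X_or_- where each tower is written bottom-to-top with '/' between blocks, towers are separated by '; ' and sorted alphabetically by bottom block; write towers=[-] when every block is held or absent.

step 1 (unstack(A, B)): towers=[C; E/D/B; F] holding=A
step 2 (stack(A, B)): towers=[C; E/D/B/A; F] holding=-
step 3 (pickup(C)): towers=[E/D/B/A; F] holding=C
step 4 (stack(C, A)): towers=[E/D/B/A/C; F] holding=-
step 5 (unstack(D, F)) [no-op]: towers=[E/D/B/A/C; F] holding=-

towers=[E/D/B/A/C; F] holding=-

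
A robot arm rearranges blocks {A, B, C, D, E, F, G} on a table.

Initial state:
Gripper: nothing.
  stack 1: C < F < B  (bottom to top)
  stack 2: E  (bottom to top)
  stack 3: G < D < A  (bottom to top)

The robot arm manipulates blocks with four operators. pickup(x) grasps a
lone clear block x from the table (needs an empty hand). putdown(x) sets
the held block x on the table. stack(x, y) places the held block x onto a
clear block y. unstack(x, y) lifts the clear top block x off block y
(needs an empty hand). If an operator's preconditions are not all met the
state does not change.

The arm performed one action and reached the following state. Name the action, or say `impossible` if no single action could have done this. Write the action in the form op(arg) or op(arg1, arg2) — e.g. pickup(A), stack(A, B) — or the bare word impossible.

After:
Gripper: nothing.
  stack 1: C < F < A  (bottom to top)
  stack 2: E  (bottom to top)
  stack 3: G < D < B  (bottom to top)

target: towers=[C/F/A; E; G/D/B] holding=-
     unstack(B, F) → towers=[C/F; E; G/D/A] holding=B
     unstack(A, D) → towers=[C/F/B; E; G/D] holding=A
         pickup(E) → towers=[C/F/B; G/D/A] holding=E
none of the 3 applicable actions match → impossible

impossible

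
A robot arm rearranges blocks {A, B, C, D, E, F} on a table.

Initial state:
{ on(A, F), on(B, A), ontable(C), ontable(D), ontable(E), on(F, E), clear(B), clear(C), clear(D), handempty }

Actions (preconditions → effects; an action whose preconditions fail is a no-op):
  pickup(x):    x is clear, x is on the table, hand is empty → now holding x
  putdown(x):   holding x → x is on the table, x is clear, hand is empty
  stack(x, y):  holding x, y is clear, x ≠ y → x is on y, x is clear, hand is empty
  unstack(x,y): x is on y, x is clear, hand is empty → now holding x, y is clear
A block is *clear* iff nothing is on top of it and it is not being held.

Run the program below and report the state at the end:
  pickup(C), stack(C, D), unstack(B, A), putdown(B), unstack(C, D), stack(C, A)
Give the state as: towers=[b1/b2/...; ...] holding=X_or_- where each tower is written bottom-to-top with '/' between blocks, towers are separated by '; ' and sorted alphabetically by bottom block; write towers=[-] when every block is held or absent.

step 1 (pickup(C)): towers=[D; E/F/A/B] holding=C
step 2 (stack(C, D)): towers=[D/C; E/F/A/B] holding=-
step 3 (unstack(B, A)): towers=[D/C; E/F/A] holding=B
step 4 (putdown(B)): towers=[B; D/C; E/F/A] holding=-
step 5 (unstack(C, D)): towers=[B; D; E/F/A] holding=C
step 6 (stack(C, A)): towers=[B; D; E/F/A/C] holding=-

towers=[B; D; E/F/A/C] holding=-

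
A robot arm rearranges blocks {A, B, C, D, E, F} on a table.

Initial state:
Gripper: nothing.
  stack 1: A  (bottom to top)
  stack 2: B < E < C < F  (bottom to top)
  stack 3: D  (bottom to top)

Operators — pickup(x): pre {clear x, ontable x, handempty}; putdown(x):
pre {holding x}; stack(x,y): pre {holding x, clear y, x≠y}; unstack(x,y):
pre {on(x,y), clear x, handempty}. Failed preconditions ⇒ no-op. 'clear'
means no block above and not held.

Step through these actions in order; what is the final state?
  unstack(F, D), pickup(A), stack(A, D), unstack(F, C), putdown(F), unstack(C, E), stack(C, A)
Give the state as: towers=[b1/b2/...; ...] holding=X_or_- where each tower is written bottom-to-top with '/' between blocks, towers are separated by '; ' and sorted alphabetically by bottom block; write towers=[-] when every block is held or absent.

step 1 (unstack(F, D)) [no-op]: towers=[A; B/E/C/F; D] holding=-
step 2 (pickup(A)): towers=[B/E/C/F; D] holding=A
step 3 (stack(A, D)): towers=[B/E/C/F; D/A] holding=-
step 4 (unstack(F, C)): towers=[B/E/C; D/A] holding=F
step 5 (putdown(F)): towers=[B/E/C; D/A; F] holding=-
step 6 (unstack(C, E)): towers=[B/E; D/A; F] holding=C
step 7 (stack(C, A)): towers=[B/E; D/A/C; F] holding=-

towers=[B/E; D/A/C; F] holding=-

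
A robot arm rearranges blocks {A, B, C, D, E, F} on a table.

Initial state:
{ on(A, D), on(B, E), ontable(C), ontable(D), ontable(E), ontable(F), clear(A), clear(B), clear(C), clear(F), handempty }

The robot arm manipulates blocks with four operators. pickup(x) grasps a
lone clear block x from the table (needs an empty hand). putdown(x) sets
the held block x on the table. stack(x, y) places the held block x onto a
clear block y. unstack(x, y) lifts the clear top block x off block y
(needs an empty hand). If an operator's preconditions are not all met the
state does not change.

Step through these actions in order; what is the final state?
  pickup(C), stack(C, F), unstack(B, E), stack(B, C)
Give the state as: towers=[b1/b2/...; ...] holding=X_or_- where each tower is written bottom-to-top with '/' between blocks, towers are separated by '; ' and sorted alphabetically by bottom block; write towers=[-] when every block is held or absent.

towers=[D/A; E; F/C/B] holding=-

step 1 (pickup(C)): towers=[D/A; E/B; F] holding=C
step 2 (stack(C, F)): towers=[D/A; E/B; F/C] holding=-
step 3 (unstack(B, E)): towers=[D/A; E; F/C] holding=B
step 4 (stack(B, C)): towers=[D/A; E; F/C/B] holding=-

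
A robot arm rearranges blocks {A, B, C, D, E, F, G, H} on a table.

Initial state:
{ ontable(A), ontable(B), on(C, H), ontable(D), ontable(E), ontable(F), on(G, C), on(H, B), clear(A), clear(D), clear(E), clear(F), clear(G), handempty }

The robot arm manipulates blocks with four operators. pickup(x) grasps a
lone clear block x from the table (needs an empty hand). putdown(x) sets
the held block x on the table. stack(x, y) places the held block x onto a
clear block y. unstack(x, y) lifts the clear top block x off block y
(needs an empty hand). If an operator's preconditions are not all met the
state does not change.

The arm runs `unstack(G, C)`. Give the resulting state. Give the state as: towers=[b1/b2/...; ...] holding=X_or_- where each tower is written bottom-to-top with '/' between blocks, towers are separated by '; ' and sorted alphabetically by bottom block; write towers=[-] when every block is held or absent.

towers=[A; B/H/C; D; E; F] holding=G

before: towers=[A; B/H/C/G; D; E; F] holding=-
pre[unstack(G, C)]: on(G,C) ok, clear(G) ok, handempty ok
all met → apply unstack(G, C)
after:  towers=[A; B/H/C; D; E; F] holding=G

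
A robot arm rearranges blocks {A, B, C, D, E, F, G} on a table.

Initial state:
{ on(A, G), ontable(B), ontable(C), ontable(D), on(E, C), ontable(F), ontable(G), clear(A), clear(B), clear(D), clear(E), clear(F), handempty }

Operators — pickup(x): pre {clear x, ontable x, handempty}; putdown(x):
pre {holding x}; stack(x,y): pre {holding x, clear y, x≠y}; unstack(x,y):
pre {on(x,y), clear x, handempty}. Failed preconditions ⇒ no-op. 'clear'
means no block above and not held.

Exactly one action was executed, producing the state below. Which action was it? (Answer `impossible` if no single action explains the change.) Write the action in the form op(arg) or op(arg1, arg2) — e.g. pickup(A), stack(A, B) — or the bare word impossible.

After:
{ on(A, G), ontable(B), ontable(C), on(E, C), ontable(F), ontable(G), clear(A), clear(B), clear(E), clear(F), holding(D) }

pickup(D)

target: towers=[B; C/E; F; G/A] holding=D
         pickup(B) → towers=[C/E; D; F; G/A] holding=B
         pickup(F) → towers=[B; C/E; D; G/A] holding=F
         pickup(D) → towers=[B; C/E; F; G/A] holding=D  ← match
     unstack(A, G) → towers=[B; C/E; D; F; G] holding=A
     unstack(E, C) → towers=[B; C; D; F; G/A] holding=E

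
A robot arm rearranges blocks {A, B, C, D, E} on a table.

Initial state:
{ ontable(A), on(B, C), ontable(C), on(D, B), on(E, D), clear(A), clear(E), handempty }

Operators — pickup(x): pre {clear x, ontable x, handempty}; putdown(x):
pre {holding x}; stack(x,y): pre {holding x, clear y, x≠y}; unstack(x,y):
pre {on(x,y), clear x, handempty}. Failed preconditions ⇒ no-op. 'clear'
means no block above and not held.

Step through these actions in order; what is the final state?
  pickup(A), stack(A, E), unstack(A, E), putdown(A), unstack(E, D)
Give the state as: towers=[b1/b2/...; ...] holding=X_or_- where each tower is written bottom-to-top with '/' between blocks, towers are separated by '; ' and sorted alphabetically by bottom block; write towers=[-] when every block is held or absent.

step 1 (pickup(A)): towers=[C/B/D/E] holding=A
step 2 (stack(A, E)): towers=[C/B/D/E/A] holding=-
step 3 (unstack(A, E)): towers=[C/B/D/E] holding=A
step 4 (putdown(A)): towers=[A; C/B/D/E] holding=-
step 5 (unstack(E, D)): towers=[A; C/B/D] holding=E

towers=[A; C/B/D] holding=E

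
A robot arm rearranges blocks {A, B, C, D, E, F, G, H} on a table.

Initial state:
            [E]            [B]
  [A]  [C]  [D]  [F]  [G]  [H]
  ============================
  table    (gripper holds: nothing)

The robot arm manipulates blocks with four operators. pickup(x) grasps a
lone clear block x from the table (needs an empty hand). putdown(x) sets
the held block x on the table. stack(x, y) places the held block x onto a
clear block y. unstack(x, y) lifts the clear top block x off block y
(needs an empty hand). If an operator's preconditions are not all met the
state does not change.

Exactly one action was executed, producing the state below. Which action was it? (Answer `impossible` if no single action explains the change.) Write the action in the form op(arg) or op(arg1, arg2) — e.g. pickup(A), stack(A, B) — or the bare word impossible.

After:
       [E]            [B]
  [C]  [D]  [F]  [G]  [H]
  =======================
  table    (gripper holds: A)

pickup(A)

target: towers=[C; D/E; F; G; H/B] holding=A
         pickup(G) → towers=[A; C; D/E; F; H/B] holding=G
         pickup(A) → towers=[C; D/E; F; G; H/B] holding=A  ← match
     unstack(E, D) → towers=[A; C; D; F; G; H/B] holding=E
     unstack(B, H) → towers=[A; C; D/E; F; G; H] holding=B
         pickup(F) → towers=[A; C; D/E; G; H/B] holding=F
         pickup(C) → towers=[A; D/E; F; G; H/B] holding=C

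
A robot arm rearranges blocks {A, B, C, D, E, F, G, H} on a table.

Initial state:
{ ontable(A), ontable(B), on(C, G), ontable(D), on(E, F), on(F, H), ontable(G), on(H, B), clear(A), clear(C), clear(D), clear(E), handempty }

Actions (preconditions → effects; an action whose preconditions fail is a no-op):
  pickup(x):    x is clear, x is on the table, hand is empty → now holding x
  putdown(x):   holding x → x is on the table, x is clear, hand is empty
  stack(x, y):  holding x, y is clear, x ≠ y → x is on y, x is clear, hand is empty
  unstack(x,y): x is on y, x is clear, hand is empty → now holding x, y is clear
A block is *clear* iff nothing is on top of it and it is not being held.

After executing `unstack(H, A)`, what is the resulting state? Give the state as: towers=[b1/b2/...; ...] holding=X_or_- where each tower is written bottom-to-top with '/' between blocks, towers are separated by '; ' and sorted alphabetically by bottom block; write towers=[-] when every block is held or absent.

before: towers=[A; B/H/F/E; D; G/C] holding=-
pre[unstack(H, A)]: on(H,A) fail, clear(H) fail, handempty ok
on(H,A), clear(H) unmet → unstack(H, A) is a no-op
after:  towers=[A; B/H/F/E; D; G/C] holding=-

towers=[A; B/H/F/E; D; G/C] holding=-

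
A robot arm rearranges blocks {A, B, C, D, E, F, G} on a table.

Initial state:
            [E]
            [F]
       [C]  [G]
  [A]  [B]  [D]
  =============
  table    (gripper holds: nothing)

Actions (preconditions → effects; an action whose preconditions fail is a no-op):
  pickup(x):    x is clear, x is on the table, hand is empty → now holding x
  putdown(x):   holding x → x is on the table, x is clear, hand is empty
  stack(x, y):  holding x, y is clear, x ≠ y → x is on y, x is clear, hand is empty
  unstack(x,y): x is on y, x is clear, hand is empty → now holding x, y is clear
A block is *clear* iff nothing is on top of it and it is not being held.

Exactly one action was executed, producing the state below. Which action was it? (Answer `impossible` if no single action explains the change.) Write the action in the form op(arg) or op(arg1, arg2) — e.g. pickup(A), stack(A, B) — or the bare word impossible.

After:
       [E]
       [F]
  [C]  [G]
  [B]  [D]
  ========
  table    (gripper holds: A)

target: towers=[B/C; D/G/F/E] holding=A
         pickup(A) → towers=[B/C; D/G/F/E] holding=A  ← match
     unstack(E, F) → towers=[A; B/C; D/G/F] holding=E
     unstack(C, B) → towers=[A; B; D/G/F/E] holding=C

pickup(A)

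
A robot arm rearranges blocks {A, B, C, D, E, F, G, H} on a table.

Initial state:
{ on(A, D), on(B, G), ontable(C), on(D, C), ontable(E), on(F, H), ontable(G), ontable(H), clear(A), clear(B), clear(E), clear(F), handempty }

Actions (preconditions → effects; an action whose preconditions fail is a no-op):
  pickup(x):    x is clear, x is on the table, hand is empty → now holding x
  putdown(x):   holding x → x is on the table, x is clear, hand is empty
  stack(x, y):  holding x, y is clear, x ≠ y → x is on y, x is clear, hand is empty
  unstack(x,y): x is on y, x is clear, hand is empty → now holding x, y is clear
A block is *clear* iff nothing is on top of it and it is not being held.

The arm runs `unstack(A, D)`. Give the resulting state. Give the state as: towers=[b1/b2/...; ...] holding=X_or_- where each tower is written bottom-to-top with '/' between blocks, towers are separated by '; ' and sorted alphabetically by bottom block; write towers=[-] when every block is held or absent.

before: towers=[C/D/A; E; G/B; H/F] holding=-
pre[unstack(A, D)]: on(A,D) yes, clear(A) yes, handempty yes
all met → apply unstack(A, D)
after:  towers=[C/D; E; G/B; H/F] holding=A

towers=[C/D; E; G/B; H/F] holding=A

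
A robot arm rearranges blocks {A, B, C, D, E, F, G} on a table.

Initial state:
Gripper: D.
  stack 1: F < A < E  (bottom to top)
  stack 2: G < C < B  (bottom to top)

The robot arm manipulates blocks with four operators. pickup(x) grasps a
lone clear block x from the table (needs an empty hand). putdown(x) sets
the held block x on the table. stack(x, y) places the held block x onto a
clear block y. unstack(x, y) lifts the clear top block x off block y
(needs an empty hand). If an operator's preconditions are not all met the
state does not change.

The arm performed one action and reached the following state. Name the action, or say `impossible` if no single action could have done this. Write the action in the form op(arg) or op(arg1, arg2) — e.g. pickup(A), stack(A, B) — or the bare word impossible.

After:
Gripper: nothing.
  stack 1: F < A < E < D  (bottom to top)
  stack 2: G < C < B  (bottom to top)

target: towers=[F/A/E/D; G/C/B] holding=-
        putdown(D) → towers=[D; F/A/E; G/C/B] holding=-
       stack(D, B) → towers=[F/A/E; G/C/B/D] holding=-
       stack(D, E) → towers=[F/A/E/D; G/C/B] holding=-  ← match

stack(D, E)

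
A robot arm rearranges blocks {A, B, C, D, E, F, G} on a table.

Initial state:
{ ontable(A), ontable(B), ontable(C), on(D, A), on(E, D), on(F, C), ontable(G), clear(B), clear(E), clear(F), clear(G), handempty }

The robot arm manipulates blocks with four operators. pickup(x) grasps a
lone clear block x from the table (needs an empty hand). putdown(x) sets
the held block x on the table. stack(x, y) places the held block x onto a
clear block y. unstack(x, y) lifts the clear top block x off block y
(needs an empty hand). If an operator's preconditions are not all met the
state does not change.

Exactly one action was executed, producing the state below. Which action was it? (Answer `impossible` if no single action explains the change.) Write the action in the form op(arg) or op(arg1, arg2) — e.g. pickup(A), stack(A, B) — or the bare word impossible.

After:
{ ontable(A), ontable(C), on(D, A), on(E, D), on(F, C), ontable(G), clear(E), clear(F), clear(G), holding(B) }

pickup(B)

target: towers=[A/D/E; C/F; G] holding=B
         pickup(B) → towers=[A/D/E; C/F; G] holding=B  ← match
     unstack(F, C) → towers=[A/D/E; B; C; G] holding=F
         pickup(G) → towers=[A/D/E; B; C/F] holding=G
     unstack(E, D) → towers=[A/D; B; C/F; G] holding=E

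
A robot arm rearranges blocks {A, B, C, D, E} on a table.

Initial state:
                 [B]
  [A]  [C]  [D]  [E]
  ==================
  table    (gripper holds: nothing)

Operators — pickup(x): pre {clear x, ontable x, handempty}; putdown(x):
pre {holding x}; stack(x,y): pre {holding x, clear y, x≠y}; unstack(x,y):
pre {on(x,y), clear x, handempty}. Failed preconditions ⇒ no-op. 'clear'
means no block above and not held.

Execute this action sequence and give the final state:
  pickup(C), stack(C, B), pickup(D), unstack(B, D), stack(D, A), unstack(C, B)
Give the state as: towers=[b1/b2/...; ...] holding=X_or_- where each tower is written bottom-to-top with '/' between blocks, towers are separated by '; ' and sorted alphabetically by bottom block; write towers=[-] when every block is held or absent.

towers=[A/D; E/B] holding=C

step 1 (pickup(C)): towers=[A; D; E/B] holding=C
step 2 (stack(C, B)): towers=[A; D; E/B/C] holding=-
step 3 (pickup(D)): towers=[A; E/B/C] holding=D
step 4 (unstack(B, D)) [no-op]: towers=[A; E/B/C] holding=D
step 5 (stack(D, A)): towers=[A/D; E/B/C] holding=-
step 6 (unstack(C, B)): towers=[A/D; E/B] holding=C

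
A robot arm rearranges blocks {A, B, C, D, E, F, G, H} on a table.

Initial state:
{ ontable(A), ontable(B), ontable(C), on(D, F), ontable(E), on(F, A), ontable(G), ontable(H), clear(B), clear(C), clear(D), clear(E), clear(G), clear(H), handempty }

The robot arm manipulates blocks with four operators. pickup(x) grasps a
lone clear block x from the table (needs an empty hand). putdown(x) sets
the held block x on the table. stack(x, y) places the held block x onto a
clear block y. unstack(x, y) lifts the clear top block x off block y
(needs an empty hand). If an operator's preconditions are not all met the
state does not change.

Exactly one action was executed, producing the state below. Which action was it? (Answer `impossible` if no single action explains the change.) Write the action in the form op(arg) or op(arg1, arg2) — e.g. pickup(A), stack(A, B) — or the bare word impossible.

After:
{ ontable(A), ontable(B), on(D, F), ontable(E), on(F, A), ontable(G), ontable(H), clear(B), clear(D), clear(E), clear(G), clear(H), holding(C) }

pickup(C)

target: towers=[A/F/D; B; E; G; H] holding=C
         pickup(G) → towers=[A/F/D; B; C; E; H] holding=G
         pickup(E) → towers=[A/F/D; B; C; G; H] holding=E
         pickup(H) → towers=[A/F/D; B; C; E; G] holding=H
         pickup(B) → towers=[A/F/D; C; E; G; H] holding=B
     unstack(D, F) → towers=[A/F; B; C; E; G; H] holding=D
         pickup(C) → towers=[A/F/D; B; E; G; H] holding=C  ← match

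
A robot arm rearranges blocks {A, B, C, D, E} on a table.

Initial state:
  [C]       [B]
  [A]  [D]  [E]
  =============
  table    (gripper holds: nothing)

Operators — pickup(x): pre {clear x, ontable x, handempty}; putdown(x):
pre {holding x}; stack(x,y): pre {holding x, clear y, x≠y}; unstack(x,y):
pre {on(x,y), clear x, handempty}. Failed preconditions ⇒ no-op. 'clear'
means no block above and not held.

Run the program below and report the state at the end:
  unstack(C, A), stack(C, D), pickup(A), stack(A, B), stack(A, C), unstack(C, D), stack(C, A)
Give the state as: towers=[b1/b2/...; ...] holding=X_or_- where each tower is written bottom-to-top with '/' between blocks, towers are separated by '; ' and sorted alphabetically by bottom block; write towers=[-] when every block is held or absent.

towers=[D; E/B/A/C] holding=-

step 1 (unstack(C, A)): towers=[A; D; E/B] holding=C
step 2 (stack(C, D)): towers=[A; D/C; E/B] holding=-
step 3 (pickup(A)): towers=[D/C; E/B] holding=A
step 4 (stack(A, B)): towers=[D/C; E/B/A] holding=-
step 5 (stack(A, C)) [no-op]: towers=[D/C; E/B/A] holding=-
step 6 (unstack(C, D)): towers=[D; E/B/A] holding=C
step 7 (stack(C, A)): towers=[D; E/B/A/C] holding=-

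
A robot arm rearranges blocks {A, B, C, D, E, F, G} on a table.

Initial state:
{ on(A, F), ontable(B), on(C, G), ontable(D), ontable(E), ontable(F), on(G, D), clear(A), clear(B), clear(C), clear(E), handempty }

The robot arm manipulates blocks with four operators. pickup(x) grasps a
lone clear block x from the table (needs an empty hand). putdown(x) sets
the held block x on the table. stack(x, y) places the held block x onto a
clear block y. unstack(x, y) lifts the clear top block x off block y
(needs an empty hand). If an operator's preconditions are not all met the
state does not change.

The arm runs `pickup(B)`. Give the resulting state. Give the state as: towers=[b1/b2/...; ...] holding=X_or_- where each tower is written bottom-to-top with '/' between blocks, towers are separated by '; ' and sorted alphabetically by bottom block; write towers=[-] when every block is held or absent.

before: towers=[B; D/G/C; E; F/A] holding=-
pre[pickup(B)]: clear(B) ok, ontable(B) ok, handempty ok
all met → apply pickup(B)
after:  towers=[D/G/C; E; F/A] holding=B

towers=[D/G/C; E; F/A] holding=B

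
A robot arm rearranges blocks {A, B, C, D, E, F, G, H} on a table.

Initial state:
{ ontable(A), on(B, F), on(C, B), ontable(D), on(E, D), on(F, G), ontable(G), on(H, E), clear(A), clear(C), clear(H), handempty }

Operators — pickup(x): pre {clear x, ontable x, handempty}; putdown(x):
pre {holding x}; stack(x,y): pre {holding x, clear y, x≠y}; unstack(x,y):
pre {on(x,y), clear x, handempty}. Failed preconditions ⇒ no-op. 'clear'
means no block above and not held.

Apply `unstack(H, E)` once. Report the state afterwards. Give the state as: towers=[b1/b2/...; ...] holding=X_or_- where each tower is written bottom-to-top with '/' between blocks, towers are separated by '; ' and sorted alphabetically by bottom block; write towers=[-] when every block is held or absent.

towers=[A; D/E; G/F/B/C] holding=H

before: towers=[A; D/E/H; G/F/B/C] holding=-
pre[unstack(H, E)]: on(H,E) ok, clear(H) ok, handempty ok
all met → apply unstack(H, E)
after:  towers=[A; D/E; G/F/B/C] holding=H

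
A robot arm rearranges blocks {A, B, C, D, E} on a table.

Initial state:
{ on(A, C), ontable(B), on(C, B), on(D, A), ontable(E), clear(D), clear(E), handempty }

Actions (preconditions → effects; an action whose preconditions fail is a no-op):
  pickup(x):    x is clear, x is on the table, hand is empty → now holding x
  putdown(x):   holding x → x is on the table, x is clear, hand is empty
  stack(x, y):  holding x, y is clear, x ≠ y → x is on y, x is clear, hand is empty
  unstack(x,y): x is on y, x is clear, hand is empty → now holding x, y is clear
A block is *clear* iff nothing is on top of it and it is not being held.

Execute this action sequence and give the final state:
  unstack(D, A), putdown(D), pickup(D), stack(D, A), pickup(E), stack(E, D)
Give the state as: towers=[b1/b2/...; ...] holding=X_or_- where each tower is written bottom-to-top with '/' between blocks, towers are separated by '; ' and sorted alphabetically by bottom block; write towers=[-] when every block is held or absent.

step 1 (unstack(D, A)): towers=[B/C/A; E] holding=D
step 2 (putdown(D)): towers=[B/C/A; D; E] holding=-
step 3 (pickup(D)): towers=[B/C/A; E] holding=D
step 4 (stack(D, A)): towers=[B/C/A/D; E] holding=-
step 5 (pickup(E)): towers=[B/C/A/D] holding=E
step 6 (stack(E, D)): towers=[B/C/A/D/E] holding=-

towers=[B/C/A/D/E] holding=-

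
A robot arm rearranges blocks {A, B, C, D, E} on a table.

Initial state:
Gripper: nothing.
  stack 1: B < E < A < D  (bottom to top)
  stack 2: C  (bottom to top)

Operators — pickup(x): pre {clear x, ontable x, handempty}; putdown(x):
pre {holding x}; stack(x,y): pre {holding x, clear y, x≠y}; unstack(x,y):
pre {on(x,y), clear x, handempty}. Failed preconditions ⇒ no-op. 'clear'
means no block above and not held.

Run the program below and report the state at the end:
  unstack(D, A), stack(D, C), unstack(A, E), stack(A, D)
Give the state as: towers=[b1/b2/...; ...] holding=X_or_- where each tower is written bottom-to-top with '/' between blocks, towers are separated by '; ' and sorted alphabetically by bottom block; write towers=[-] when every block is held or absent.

towers=[B/E; C/D/A] holding=-

step 1 (unstack(D, A)): towers=[B/E/A; C] holding=D
step 2 (stack(D, C)): towers=[B/E/A; C/D] holding=-
step 3 (unstack(A, E)): towers=[B/E; C/D] holding=A
step 4 (stack(A, D)): towers=[B/E; C/D/A] holding=-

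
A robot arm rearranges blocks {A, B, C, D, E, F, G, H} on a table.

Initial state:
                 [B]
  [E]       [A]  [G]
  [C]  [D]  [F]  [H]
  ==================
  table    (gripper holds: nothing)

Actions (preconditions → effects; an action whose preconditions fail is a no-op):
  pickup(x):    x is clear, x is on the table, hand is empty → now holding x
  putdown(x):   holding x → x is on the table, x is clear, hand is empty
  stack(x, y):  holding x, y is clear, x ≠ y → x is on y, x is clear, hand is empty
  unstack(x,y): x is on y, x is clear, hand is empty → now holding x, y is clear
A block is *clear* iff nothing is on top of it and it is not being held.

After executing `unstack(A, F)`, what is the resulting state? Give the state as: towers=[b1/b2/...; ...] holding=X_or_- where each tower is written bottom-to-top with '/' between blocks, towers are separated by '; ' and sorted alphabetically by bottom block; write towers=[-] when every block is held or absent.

before: towers=[C/E; D; F/A; H/G/B] holding=-
pre[unstack(A, F)]: on(A,F) yes, clear(A) yes, handempty yes
all met → apply unstack(A, F)
after:  towers=[C/E; D; F; H/G/B] holding=A

towers=[C/E; D; F; H/G/B] holding=A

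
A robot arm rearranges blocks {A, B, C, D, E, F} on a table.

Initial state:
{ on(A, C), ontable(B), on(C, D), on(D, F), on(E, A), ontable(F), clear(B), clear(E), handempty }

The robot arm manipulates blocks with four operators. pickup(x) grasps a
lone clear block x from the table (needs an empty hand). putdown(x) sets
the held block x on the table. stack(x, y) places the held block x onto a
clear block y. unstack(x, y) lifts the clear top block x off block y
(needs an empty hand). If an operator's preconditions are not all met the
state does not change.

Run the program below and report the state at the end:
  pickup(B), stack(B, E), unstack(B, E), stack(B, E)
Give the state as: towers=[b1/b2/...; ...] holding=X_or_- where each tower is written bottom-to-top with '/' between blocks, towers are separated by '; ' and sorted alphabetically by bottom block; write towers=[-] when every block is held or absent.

step 1 (pickup(B)): towers=[F/D/C/A/E] holding=B
step 2 (stack(B, E)): towers=[F/D/C/A/E/B] holding=-
step 3 (unstack(B, E)): towers=[F/D/C/A/E] holding=B
step 4 (stack(B, E)): towers=[F/D/C/A/E/B] holding=-

towers=[F/D/C/A/E/B] holding=-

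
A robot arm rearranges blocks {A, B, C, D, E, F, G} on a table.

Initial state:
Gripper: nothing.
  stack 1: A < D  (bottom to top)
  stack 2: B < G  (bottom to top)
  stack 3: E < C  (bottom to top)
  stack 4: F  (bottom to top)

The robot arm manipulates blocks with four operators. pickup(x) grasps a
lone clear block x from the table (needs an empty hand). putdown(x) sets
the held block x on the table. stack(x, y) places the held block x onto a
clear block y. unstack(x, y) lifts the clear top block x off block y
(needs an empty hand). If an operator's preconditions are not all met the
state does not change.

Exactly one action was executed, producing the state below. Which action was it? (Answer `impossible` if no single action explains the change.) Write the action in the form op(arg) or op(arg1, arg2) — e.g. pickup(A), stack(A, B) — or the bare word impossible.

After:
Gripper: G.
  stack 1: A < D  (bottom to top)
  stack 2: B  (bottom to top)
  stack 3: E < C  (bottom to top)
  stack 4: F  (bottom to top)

unstack(G, B)

target: towers=[A/D; B; E/C; F] holding=G
         pickup(F) → towers=[A/D; B/G; E/C] holding=F
     unstack(G, B) → towers=[A/D; B; E/C; F] holding=G  ← match
     unstack(D, A) → towers=[A; B/G; E/C; F] holding=D
     unstack(C, E) → towers=[A/D; B/G; E; F] holding=C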